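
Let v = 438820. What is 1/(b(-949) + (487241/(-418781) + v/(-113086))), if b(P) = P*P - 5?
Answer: 23679134083/21325214003806395 ≈ 1.1104e-6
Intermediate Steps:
b(P) = -5 + P² (b(P) = P² - 5 = -5 + P²)
1/(b(-949) + (487241/(-418781) + v/(-113086))) = 1/((-5 + (-949)²) + (487241/(-418781) + 438820/(-113086))) = 1/((-5 + 900601) + (487241*(-1/418781) + 438820*(-1/113086))) = 1/(900596 + (-487241/418781 - 219410/56543)) = 1/(900596 - 119434807073/23679134083) = 1/(21325214003806395/23679134083) = 23679134083/21325214003806395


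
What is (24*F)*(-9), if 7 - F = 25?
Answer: 3888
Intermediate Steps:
F = -18 (F = 7 - 1*25 = 7 - 25 = -18)
(24*F)*(-9) = (24*(-18))*(-9) = -432*(-9) = 3888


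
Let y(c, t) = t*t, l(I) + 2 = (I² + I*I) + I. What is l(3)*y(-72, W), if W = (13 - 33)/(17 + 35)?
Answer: 475/169 ≈ 2.8106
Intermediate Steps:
W = -5/13 (W = -20/52 = -20*1/52 = -5/13 ≈ -0.38462)
l(I) = -2 + I + 2*I² (l(I) = -2 + ((I² + I*I) + I) = -2 + ((I² + I²) + I) = -2 + (2*I² + I) = -2 + (I + 2*I²) = -2 + I + 2*I²)
y(c, t) = t²
l(3)*y(-72, W) = (-2 + 3 + 2*3²)*(-5/13)² = (-2 + 3 + 2*9)*(25/169) = (-2 + 3 + 18)*(25/169) = 19*(25/169) = 475/169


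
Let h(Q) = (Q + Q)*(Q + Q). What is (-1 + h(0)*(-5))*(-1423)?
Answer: 1423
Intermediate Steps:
h(Q) = 4*Q² (h(Q) = (2*Q)*(2*Q) = 4*Q²)
(-1 + h(0)*(-5))*(-1423) = (-1 + (4*0²)*(-5))*(-1423) = (-1 + (4*0)*(-5))*(-1423) = (-1 + 0*(-5))*(-1423) = (-1 + 0)*(-1423) = -1*(-1423) = 1423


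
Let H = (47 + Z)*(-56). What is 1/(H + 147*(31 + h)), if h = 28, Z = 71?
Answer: 1/2065 ≈ 0.00048426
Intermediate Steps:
H = -6608 (H = (47 + 71)*(-56) = 118*(-56) = -6608)
1/(H + 147*(31 + h)) = 1/(-6608 + 147*(31 + 28)) = 1/(-6608 + 147*59) = 1/(-6608 + 8673) = 1/2065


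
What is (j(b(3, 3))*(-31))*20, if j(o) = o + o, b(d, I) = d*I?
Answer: -11160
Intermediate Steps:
b(d, I) = I*d
j(o) = 2*o
(j(b(3, 3))*(-31))*20 = ((2*(3*3))*(-31))*20 = ((2*9)*(-31))*20 = (18*(-31))*20 = -558*20 = -11160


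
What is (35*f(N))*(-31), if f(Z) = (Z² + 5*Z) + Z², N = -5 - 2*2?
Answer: -126945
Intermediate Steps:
N = -9 (N = -5 - 4 = -9)
f(Z) = 2*Z² + 5*Z
(35*f(N))*(-31) = (35*(-9*(5 + 2*(-9))))*(-31) = (35*(-9*(5 - 18)))*(-31) = (35*(-9*(-13)))*(-31) = (35*117)*(-31) = 4095*(-31) = -126945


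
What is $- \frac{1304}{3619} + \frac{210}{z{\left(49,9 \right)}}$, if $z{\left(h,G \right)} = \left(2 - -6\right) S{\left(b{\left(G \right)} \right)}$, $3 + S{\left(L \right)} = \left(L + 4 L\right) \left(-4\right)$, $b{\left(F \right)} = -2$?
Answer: $\frac{187003}{535612} \approx 0.34914$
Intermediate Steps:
$S{\left(L \right)} = -3 - 20 L$ ($S{\left(L \right)} = -3 + \left(L + 4 L\right) \left(-4\right) = -3 + 5 L \left(-4\right) = -3 - 20 L$)
$z{\left(h,G \right)} = 296$ ($z{\left(h,G \right)} = \left(2 - -6\right) \left(-3 - -40\right) = \left(2 + 6\right) \left(-3 + 40\right) = 8 \cdot 37 = 296$)
$- \frac{1304}{3619} + \frac{210}{z{\left(49,9 \right)}} = - \frac{1304}{3619} + \frac{210}{296} = \left(-1304\right) \frac{1}{3619} + 210 \cdot \frac{1}{296} = - \frac{1304}{3619} + \frac{105}{148} = \frac{187003}{535612}$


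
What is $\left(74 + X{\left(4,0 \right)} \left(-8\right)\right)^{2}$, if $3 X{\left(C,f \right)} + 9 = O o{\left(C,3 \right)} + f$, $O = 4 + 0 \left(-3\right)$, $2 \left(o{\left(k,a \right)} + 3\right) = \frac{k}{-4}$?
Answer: $\frac{164836}{9} \approx 18315.0$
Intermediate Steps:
$o{\left(k,a \right)} = -3 - \frac{k}{8}$ ($o{\left(k,a \right)} = -3 + \frac{k \frac{1}{-4}}{2} = -3 + \frac{k \left(- \frac{1}{4}\right)}{2} = -3 + \frac{\left(- \frac{1}{4}\right) k}{2} = -3 - \frac{k}{8}$)
$O = 4$ ($O = 4 + 0 = 4$)
$X{\left(C,f \right)} = -7 - \frac{C}{6} + \frac{f}{3}$ ($X{\left(C,f \right)} = -3 + \frac{4 \left(-3 - \frac{C}{8}\right) + f}{3} = -3 + \frac{\left(-12 - \frac{C}{2}\right) + f}{3} = -3 + \frac{-12 + f - \frac{C}{2}}{3} = -3 - \left(4 - \frac{f}{3} + \frac{C}{6}\right) = -7 - \frac{C}{6} + \frac{f}{3}$)
$\left(74 + X{\left(4,0 \right)} \left(-8\right)\right)^{2} = \left(74 + \left(-7 - \frac{2}{3} + \frac{1}{3} \cdot 0\right) \left(-8\right)\right)^{2} = \left(74 + \left(-7 - \frac{2}{3} + 0\right) \left(-8\right)\right)^{2} = \left(74 - - \frac{184}{3}\right)^{2} = \left(74 + \frac{184}{3}\right)^{2} = \left(\frac{406}{3}\right)^{2} = \frac{164836}{9}$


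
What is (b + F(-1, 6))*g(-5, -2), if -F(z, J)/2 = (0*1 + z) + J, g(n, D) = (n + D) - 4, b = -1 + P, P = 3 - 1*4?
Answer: 132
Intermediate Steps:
P = -1 (P = 3 - 4 = -1)
b = -2 (b = -1 - 1 = -2)
g(n, D) = -4 + D + n (g(n, D) = (D + n) - 4 = -4 + D + n)
F(z, J) = -2*J - 2*z (F(z, J) = -2*((0*1 + z) + J) = -2*((0 + z) + J) = -2*(z + J) = -2*(J + z) = -2*J - 2*z)
(b + F(-1, 6))*g(-5, -2) = (-2 + (-2*6 - 2*(-1)))*(-4 - 2 - 5) = (-2 + (-12 + 2))*(-11) = (-2 - 10)*(-11) = -12*(-11) = 132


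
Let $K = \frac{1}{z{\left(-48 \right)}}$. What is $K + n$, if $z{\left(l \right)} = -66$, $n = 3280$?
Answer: $\frac{216479}{66} \approx 3280.0$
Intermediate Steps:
$K = - \frac{1}{66}$ ($K = \frac{1}{-66} = - \frac{1}{66} \approx -0.015152$)
$K + n = - \frac{1}{66} + 3280 = \frac{216479}{66}$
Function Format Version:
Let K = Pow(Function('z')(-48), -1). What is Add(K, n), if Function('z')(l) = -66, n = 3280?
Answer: Rational(216479, 66) ≈ 3280.0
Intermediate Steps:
K = Rational(-1, 66) (K = Pow(-66, -1) = Rational(-1, 66) ≈ -0.015152)
Add(K, n) = Add(Rational(-1, 66), 3280) = Rational(216479, 66)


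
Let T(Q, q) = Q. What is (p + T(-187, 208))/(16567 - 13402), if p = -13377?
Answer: -13564/3165 ≈ -4.2856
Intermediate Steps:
(p + T(-187, 208))/(16567 - 13402) = (-13377 - 187)/(16567 - 13402) = -13564/3165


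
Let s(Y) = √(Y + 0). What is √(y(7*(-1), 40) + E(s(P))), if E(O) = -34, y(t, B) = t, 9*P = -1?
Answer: I*√41 ≈ 6.4031*I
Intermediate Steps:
P = -⅑ (P = (⅑)*(-1) = -⅑ ≈ -0.11111)
s(Y) = √Y
√(y(7*(-1), 40) + E(s(P))) = √(7*(-1) - 34) = √(-7 - 34) = √(-41) = I*√41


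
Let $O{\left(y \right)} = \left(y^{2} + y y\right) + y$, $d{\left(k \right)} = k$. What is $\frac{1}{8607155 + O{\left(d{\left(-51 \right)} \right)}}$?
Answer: $\frac{1}{8612306} \approx 1.1611 \cdot 10^{-7}$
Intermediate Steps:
$O{\left(y \right)} = y + 2 y^{2}$ ($O{\left(y \right)} = \left(y^{2} + y^{2}\right) + y = 2 y^{2} + y = y + 2 y^{2}$)
$\frac{1}{8607155 + O{\left(d{\left(-51 \right)} \right)}} = \frac{1}{8607155 - 51 \left(1 + 2 \left(-51\right)\right)} = \frac{1}{8607155 - 51 \left(1 - 102\right)} = \frac{1}{8607155 - -5151} = \frac{1}{8607155 + 5151} = \frac{1}{8612306}$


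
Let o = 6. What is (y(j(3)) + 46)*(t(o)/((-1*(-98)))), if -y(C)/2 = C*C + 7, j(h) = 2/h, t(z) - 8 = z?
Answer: 40/9 ≈ 4.4444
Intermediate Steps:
t(z) = 8 + z
y(C) = -14 - 2*C² (y(C) = -2*(C*C + 7) = -2*(C² + 7) = -2*(7 + C²) = -14 - 2*C²)
(y(j(3)) + 46)*(t(o)/((-1*(-98)))) = ((-14 - 2*(2/3)²) + 46)*((8 + 6)/((-1*(-98)))) = ((-14 - 2*(2*(⅓))²) + 46)*(14/98) = ((-14 - 2*(⅔)²) + 46)*(14*(1/98)) = ((-14 - 2*4/9) + 46)*(⅐) = ((-14 - 8/9) + 46)*(⅐) = (-134/9 + 46)*(⅐) = (280/9)*(⅐) = 40/9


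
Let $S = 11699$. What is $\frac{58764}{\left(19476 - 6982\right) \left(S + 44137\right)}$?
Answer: $\frac{4897}{58134582} \approx 8.4236 \cdot 10^{-5}$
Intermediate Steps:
$\frac{58764}{\left(19476 - 6982\right) \left(S + 44137\right)} = \frac{58764}{\left(19476 - 6982\right) \left(11699 + 44137\right)} = \frac{58764}{12494 \cdot 55836} = \frac{58764}{697614984} = 58764 \cdot \frac{1}{697614984} = \frac{4897}{58134582}$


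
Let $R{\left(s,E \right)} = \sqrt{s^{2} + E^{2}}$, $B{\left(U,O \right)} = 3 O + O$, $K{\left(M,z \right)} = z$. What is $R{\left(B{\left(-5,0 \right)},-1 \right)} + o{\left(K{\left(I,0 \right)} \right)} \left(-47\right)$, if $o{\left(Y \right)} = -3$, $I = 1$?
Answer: $142$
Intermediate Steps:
$B{\left(U,O \right)} = 4 O$
$R{\left(s,E \right)} = \sqrt{E^{2} + s^{2}}$
$R{\left(B{\left(-5,0 \right)},-1 \right)} + o{\left(K{\left(I,0 \right)} \right)} \left(-47\right) = \sqrt{\left(-1\right)^{2} + \left(4 \cdot 0\right)^{2}} - -141 = \sqrt{1 + 0^{2}} + 141 = \sqrt{1 + 0} + 141 = \sqrt{1} + 141 = 1 + 141 = 142$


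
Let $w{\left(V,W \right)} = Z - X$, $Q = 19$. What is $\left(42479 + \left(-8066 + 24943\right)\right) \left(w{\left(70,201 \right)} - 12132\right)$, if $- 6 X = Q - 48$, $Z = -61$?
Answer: $- \frac{2172043786}{3} \approx -7.2402 \cdot 10^{8}$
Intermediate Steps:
$X = \frac{29}{6}$ ($X = - \frac{19 - 48}{6} = \left(- \frac{1}{6}\right) \left(-29\right) = \frac{29}{6} \approx 4.8333$)
$w{\left(V,W \right)} = - \frac{395}{6}$ ($w{\left(V,W \right)} = -61 - \frac{29}{6} = - \frac{395}{6}$)
$\left(42479 + \left(-8066 + 24943\right)\right) \left(w{\left(70,201 \right)} - 12132\right) = \left(42479 + \left(-8066 + 24943\right)\right) \left(- \frac{395}{6} - 12132\right) = \left(42479 + 16877\right) \left(- \frac{73187}{6}\right) = 59356 \left(- \frac{73187}{6}\right) = - \frac{2172043786}{3}$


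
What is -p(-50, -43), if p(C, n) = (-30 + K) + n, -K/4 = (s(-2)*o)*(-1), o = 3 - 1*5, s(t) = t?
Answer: 57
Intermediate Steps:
o = -2 (o = 3 - 5 = -2)
K = 16 (K = -4*(-2*(-2))*(-1) = -16*(-1) = -4*(-4) = 16)
p(C, n) = -14 + n (p(C, n) = (-30 + 16) + n = -14 + n)
-p(-50, -43) = -(-14 - 43) = -1*(-57) = 57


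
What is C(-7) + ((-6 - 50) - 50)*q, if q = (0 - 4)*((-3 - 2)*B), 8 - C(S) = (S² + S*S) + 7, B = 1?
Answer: -2217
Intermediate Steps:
C(S) = 1 - 2*S² (C(S) = 8 - ((S² + S*S) + 7) = 8 - ((S² + S²) + 7) = 8 - (2*S² + 7) = 8 - (7 + 2*S²) = 8 + (-7 - 2*S²) = 1 - 2*S²)
q = 20 (q = (0 - 4)*((-3 - 2)*1) = -(-20) = -4*(-5) = 20)
C(-7) + ((-6 - 50) - 50)*q = (1 - 2*(-7)²) + ((-6 - 50) - 50)*20 = (1 - 2*49) + (-56 - 50)*20 = (1 - 98) - 106*20 = -97 - 2120 = -2217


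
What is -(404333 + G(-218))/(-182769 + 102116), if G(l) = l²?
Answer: 451857/80653 ≈ 5.6025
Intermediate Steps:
-(404333 + G(-218))/(-182769 + 102116) = -(404333 + (-218)²)/(-182769 + 102116) = -(404333 + 47524)/(-80653) = -451857*(-1)/80653 = -1*(-451857/80653) = 451857/80653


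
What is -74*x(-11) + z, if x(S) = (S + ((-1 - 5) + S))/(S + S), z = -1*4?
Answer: -1080/11 ≈ -98.182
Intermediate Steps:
z = -4
x(S) = (-6 + 2*S)/(2*S) (x(S) = (S + (-6 + S))/((2*S)) = (-6 + 2*S)*(1/(2*S)) = (-6 + 2*S)/(2*S))
-74*x(-11) + z = -74*(-3 - 11)/(-11) - 4 = -(-74)*(-14)/11 - 4 = -74*14/11 - 4 = -1036/11 - 4 = -1080/11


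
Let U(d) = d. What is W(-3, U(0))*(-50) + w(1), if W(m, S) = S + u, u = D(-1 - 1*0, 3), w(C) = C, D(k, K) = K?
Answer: -149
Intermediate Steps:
u = 3
W(m, S) = 3 + S (W(m, S) = S + 3 = 3 + S)
W(-3, U(0))*(-50) + w(1) = (3 + 0)*(-50) + 1 = 3*(-50) + 1 = -150 + 1 = -149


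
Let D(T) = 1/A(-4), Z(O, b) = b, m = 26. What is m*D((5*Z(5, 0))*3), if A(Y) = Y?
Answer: -13/2 ≈ -6.5000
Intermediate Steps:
D(T) = -¼ (D(T) = 1/(-4) = -¼)
m*D((5*Z(5, 0))*3) = 26*(-¼) = -13/2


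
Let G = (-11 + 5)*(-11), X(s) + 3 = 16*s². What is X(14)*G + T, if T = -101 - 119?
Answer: 206558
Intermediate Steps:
X(s) = -3 + 16*s²
G = 66 (G = -6*(-11) = 66)
T = -220
X(14)*G + T = (-3 + 16*14²)*66 - 220 = (-3 + 16*196)*66 - 220 = (-3 + 3136)*66 - 220 = 3133*66 - 220 = 206778 - 220 = 206558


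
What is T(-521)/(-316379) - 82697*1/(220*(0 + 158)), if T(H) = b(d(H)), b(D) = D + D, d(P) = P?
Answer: -26127374243/10997334040 ≈ -2.3758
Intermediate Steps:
b(D) = 2*D
T(H) = 2*H
T(-521)/(-316379) - 82697*1/(220*(0 + 158)) = (2*(-521))/(-316379) - 82697*1/(220*(0 + 158)) = -1042*(-1/316379) - 82697/(220*158) = 1042/316379 - 82697/34760 = -26127374243/10997334040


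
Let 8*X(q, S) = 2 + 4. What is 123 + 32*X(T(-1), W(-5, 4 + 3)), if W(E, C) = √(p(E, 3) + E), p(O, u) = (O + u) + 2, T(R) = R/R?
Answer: 147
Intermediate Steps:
T(R) = 1
p(O, u) = 2 + O + u
W(E, C) = √(5 + 2*E) (W(E, C) = √((2 + E + 3) + E) = √((5 + E) + E) = √(5 + 2*E))
X(q, S) = ¾ (X(q, S) = (2 + 4)/8 = (⅛)*6 = ¾)
123 + 32*X(T(-1), W(-5, 4 + 3)) = 123 + 32*(¾) = 123 + 24 = 147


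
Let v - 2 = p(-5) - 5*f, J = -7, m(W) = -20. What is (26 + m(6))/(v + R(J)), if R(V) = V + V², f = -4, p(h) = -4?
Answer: ⅒ ≈ 0.10000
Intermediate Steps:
v = 18 (v = 2 + (-4 - 5*(-4)) = 2 + (-4 + 20) = 2 + 16 = 18)
(26 + m(6))/(v + R(J)) = (26 - 20)/(18 - 7*(1 - 7)) = 6/(18 - 7*(-6)) = 6/(18 + 42) = 6/60 = 6*(1/60) = ⅒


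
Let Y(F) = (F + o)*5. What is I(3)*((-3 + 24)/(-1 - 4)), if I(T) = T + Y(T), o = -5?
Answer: 147/5 ≈ 29.400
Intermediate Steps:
Y(F) = -25 + 5*F (Y(F) = (F - 5)*5 = (-5 + F)*5 = -25 + 5*F)
I(T) = -25 + 6*T (I(T) = T + (-25 + 5*T) = -25 + 6*T)
I(3)*((-3 + 24)/(-1 - 4)) = (-25 + 6*3)*((-3 + 24)/(-1 - 4)) = (-25 + 18)*(21/(-5)) = -147*(-1)/5 = -7*(-21/5) = 147/5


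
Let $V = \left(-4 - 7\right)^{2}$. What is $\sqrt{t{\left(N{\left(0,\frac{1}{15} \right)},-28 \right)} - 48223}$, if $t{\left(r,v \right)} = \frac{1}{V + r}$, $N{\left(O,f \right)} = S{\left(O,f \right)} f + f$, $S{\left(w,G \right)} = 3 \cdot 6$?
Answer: $\frac{i \sqrt{162200733478}}{1834} \approx 219.6 i$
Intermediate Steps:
$V = 121$ ($V = \left(-11\right)^{2} = 121$)
$S{\left(w,G \right)} = 18$
$N{\left(O,f \right)} = 19 f$ ($N{\left(O,f \right)} = 18 f + f = 19 f$)
$t{\left(r,v \right)} = \frac{1}{121 + r}$
$\sqrt{t{\left(N{\left(0,\frac{1}{15} \right)},-28 \right)} - 48223} = \sqrt{\frac{1}{121 + \frac{19}{15}} - 48223} = \sqrt{\frac{1}{\frac{1834}{15}} - 48223} = \sqrt{\frac{15}{1834} - 48223} = \sqrt{- \frac{88440967}{1834}} = \frac{i \sqrt{162200733478}}{1834}$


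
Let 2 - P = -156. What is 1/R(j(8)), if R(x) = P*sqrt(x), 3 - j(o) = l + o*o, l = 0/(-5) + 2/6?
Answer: -I*sqrt(138)/14536 ≈ -0.00080816*I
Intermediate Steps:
l = 1/3 (l = 0*(-1/5) + 2*(1/6) = 0 + 1/3 = 1/3 ≈ 0.33333)
P = 158 (P = 2 - 1*(-156) = 2 + 156 = 158)
j(o) = 8/3 - o**2 (j(o) = 3 - (1/3 + o*o) = 3 - (1/3 + o**2) = 3 + (-1/3 - o**2) = 8/3 - o**2)
R(x) = 158*sqrt(x)
1/R(j(8)) = 1/(158*sqrt(8/3 - 1*8**2)) = 1/(158*sqrt(8/3 - 1*64)) = 1/(158*sqrt(8/3 - 64)) = 1/(158*sqrt(-184/3)) = 1/(158*(2*I*sqrt(138)/3)) = 1/(316*I*sqrt(138)/3) = -I*sqrt(138)/14536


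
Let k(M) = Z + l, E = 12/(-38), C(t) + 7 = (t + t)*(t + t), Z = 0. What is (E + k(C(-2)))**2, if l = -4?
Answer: 6724/361 ≈ 18.626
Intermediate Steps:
C(t) = -7 + 4*t**2 (C(t) = -7 + (t + t)*(t + t) = -7 + (2*t)*(2*t) = -7 + 4*t**2)
E = -6/19 (E = 12*(-1/38) = -6/19 ≈ -0.31579)
k(M) = -4 (k(M) = 0 - 4 = -4)
(E + k(C(-2)))**2 = (-6/19 - 4)**2 = (-82/19)**2 = 6724/361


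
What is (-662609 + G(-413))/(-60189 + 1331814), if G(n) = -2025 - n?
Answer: -221407/423875 ≈ -0.52234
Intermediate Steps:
(-662609 + G(-413))/(-60189 + 1331814) = (-662609 + (-2025 - 1*(-413)))/(-60189 + 1331814) = (-662609 + (-2025 + 413))/1271625 = (-662609 - 1612)*(1/1271625) = -664221*1/1271625 = -221407/423875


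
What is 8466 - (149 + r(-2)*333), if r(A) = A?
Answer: 8983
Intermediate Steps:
8466 - (149 + r(-2)*333) = 8466 - (149 - 2*333) = 8466 - (149 - 666) = 8466 - 1*(-517) = 8466 + 517 = 8983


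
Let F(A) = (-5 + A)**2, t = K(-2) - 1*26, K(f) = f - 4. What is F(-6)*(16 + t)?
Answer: -1936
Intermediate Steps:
K(f) = -4 + f
t = -32 (t = (-4 - 2) - 1*26 = -6 - 26 = -32)
F(-6)*(16 + t) = (-5 - 6)**2*(16 - 32) = (-11)**2*(-16) = 121*(-16) = -1936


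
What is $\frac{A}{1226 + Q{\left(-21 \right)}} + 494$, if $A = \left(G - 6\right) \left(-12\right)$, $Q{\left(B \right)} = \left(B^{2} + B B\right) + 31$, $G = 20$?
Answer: $\frac{352166}{713} \approx 493.92$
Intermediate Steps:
$Q{\left(B \right)} = 31 + 2 B^{2}$ ($Q{\left(B \right)} = \left(B^{2} + B^{2}\right) + 31 = 2 B^{2} + 31 = 31 + 2 B^{2}$)
$A = -168$ ($A = \left(20 - 6\right) \left(-12\right) = 14 \left(-12\right) = -168$)
$\frac{A}{1226 + Q{\left(-21 \right)}} + 494 = - \frac{168}{1226 + \left(31 + 2 \left(-21\right)^{2}\right)} + 494 = - \frac{168}{1226 + \left(31 + 2 \cdot 441\right)} + 494 = - \frac{168}{1226 + \left(31 + 882\right)} + 494 = - \frac{168}{1226 + 913} + 494 = - \frac{168}{2139} + 494 = \left(-168\right) \frac{1}{2139} + 494 = - \frac{56}{713} + 494 = \frac{352166}{713}$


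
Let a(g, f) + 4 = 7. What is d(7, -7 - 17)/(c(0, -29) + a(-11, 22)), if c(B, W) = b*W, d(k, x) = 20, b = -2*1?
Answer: 20/61 ≈ 0.32787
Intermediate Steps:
b = -2
a(g, f) = 3 (a(g, f) = -4 + 7 = 3)
c(B, W) = -2*W
d(7, -7 - 17)/(c(0, -29) + a(-11, 22)) = 20/(-2*(-29) + 3) = 20/(58 + 3) = 20/61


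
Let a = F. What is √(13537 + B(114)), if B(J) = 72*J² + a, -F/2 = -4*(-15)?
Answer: √949129 ≈ 974.23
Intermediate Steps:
F = -120 (F = -(-8)*(-15) = -2*60 = -120)
a = -120
B(J) = -120 + 72*J² (B(J) = 72*J² - 120 = -120 + 72*J²)
√(13537 + B(114)) = √(13537 + (-120 + 72*114²)) = √(13537 + (-120 + 72*12996)) = √(13537 + (-120 + 935712)) = √(13537 + 935592) = √949129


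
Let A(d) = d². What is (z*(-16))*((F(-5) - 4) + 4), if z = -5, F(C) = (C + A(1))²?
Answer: 1280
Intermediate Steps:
F(C) = (1 + C)² (F(C) = (C + 1²)² = (C + 1)² = (1 + C)²)
(z*(-16))*((F(-5) - 4) + 4) = (-5*(-16))*(((1 - 5)² - 4) + 4) = 80*(((-4)² - 4) + 4) = 80*((16 - 4) + 4) = 80*(12 + 4) = 80*16 = 1280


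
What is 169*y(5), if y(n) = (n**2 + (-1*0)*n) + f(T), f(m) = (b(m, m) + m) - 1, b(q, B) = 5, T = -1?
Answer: 4732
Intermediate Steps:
f(m) = 4 + m (f(m) = (5 + m) - 1 = 4 + m)
y(n) = 3 + n**2 (y(n) = (n**2 + (-1*0)*n) + (4 - 1) = (n**2 + 0*n) + 3 = (n**2 + 0) + 3 = n**2 + 3 = 3 + n**2)
169*y(5) = 169*(3 + 5**2) = 169*(3 + 25) = 169*28 = 4732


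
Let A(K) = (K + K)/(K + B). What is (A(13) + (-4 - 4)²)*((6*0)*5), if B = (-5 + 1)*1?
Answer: 0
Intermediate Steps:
B = -4 (B = -4*1 = -4)
A(K) = 2*K/(-4 + K) (A(K) = (K + K)/(K - 4) = (2*K)/(-4 + K) = 2*K/(-4 + K))
(A(13) + (-4 - 4)²)*((6*0)*5) = (2*13/(-4 + 13) + (-4 - 4)²)*((6*0)*5) = (2*13/9 + (-8)²)*(0*5) = (2*13*(⅑) + 64)*0 = (26/9 + 64)*0 = (602/9)*0 = 0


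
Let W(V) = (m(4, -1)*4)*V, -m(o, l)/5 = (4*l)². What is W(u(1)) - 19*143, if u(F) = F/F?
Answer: -3037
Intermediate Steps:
u(F) = 1
m(o, l) = -80*l² (m(o, l) = -5*16*l² = -80*l²)
W(V) = -320*V (W(V) = (-80*(-1)²*4)*V = (-80*1*4)*V = (-80*4)*V = -320*V)
W(u(1)) - 19*143 = -320*1 - 19*143 = -320 - 2717 = -3037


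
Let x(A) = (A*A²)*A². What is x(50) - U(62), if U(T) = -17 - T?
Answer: 312500079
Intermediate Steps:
x(A) = A⁵ (x(A) = A³*A² = A⁵)
x(50) - U(62) = 50⁵ - (-17 - 1*62) = 312500000 - (-17 - 62) = 312500000 - 1*(-79) = 312500000 + 79 = 312500079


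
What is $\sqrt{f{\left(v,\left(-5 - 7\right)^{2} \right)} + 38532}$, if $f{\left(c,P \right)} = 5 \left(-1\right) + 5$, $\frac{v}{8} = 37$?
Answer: $26 \sqrt{57} \approx 196.3$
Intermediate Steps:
$v = 296$ ($v = 8 \cdot 37 = 296$)
$f{\left(c,P \right)} = 0$ ($f{\left(c,P \right)} = -5 + 5 = 0$)
$\sqrt{f{\left(v,\left(-5 - 7\right)^{2} \right)} + 38532} = \sqrt{0 + 38532} = \sqrt{38532} = 26 \sqrt{57}$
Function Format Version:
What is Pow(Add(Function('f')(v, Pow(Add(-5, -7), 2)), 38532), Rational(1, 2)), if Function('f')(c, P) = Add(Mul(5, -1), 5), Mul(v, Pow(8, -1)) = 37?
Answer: Mul(26, Pow(57, Rational(1, 2))) ≈ 196.30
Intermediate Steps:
v = 296 (v = Mul(8, 37) = 296)
Function('f')(c, P) = 0 (Function('f')(c, P) = Add(-5, 5) = 0)
Pow(Add(Function('f')(v, Pow(Add(-5, -7), 2)), 38532), Rational(1, 2)) = Pow(Add(0, 38532), Rational(1, 2)) = Pow(38532, Rational(1, 2)) = Mul(26, Pow(57, Rational(1, 2)))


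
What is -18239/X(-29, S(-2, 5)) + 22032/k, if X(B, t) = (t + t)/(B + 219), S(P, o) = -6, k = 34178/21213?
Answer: 31012290193/102534 ≈ 3.0246e+5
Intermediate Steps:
k = 34178/21213 (k = 34178*(1/21213) = 34178/21213 ≈ 1.6112)
X(B, t) = 2*t/(219 + B) (X(B, t) = (2*t)/(219 + B) = 2*t/(219 + B))
-18239/X(-29, S(-2, 5)) + 22032/k = -18239/(2*(-6)/(219 - 29)) + 22032/(34178/21213) = -18239/(2*(-6)/190) + 22032*(21213/34178) = -18239/(2*(-6)*(1/190)) + 233682408/17089 = -18239/(-6/95) + 233682408/17089 = -18239*(-95/6) + 233682408/17089 = 1732705/6 + 233682408/17089 = 31012290193/102534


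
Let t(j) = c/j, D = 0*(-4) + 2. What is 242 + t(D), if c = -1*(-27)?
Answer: 511/2 ≈ 255.50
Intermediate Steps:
c = 27
D = 2 (D = 0 + 2 = 2)
t(j) = 27/j
242 + t(D) = 242 + 27/2 = 511/2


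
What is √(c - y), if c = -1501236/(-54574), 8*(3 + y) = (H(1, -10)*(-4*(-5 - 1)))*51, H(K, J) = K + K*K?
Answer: I*√205125738441/27287 ≈ 16.598*I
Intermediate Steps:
H(K, J) = K + K²
y = 303 (y = -3 + (((1*(1 + 1))*(-4*(-5 - 1)))*51)/8 = -3 + (((1*2)*(-4*(-6)))*51)/8 = -3 + ((2*24)*51)/8 = -3 + (48*51)/8 = -3 + (⅛)*2448 = -3 + 306 = 303)
c = 750618/27287 (c = -1501236*(-1/54574) = 750618/27287 ≈ 27.508)
√(c - y) = √(750618/27287 - 1*303) = √(750618/27287 - 303) = √(-7517343/27287) = I*√205125738441/27287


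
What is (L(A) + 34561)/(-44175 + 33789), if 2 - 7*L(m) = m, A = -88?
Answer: -242017/72702 ≈ -3.3289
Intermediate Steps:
L(m) = 2/7 - m/7
(L(A) + 34561)/(-44175 + 33789) = ((2/7 - 1/7*(-88)) + 34561)/(-44175 + 33789) = ((2/7 + 88/7) + 34561)/(-10386) = (90/7 + 34561)*(-1/10386) = (242017/7)*(-1/10386) = -242017/72702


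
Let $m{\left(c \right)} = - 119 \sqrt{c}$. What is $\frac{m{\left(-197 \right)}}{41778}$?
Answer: $- \frac{119 i \sqrt{197}}{41778} \approx - 0.039979 i$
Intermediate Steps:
$\frac{m{\left(-197 \right)}}{41778} = \frac{\left(-119\right) \sqrt{-197}}{41778} = - 119 i \sqrt{197} \cdot \frac{1}{41778} = - \frac{119 i \sqrt{197}}{41778}$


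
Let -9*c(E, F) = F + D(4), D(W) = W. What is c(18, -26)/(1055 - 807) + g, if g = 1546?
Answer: 1725347/1116 ≈ 1546.0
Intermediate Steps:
c(E, F) = -4/9 - F/9 (c(E, F) = -(F + 4)/9 = -(4 + F)/9 = -4/9 - F/9)
c(18, -26)/(1055 - 807) + g = (-4/9 - 1/9*(-26))/(1055 - 807) + 1546 = (-4/9 + 26/9)/248 + 1546 = (22/9)*(1/248) + 1546 = 11/1116 + 1546 = 1725347/1116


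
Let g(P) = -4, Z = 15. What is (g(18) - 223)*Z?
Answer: -3405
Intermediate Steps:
(g(18) - 223)*Z = (-4 - 223)*15 = -227*15 = -3405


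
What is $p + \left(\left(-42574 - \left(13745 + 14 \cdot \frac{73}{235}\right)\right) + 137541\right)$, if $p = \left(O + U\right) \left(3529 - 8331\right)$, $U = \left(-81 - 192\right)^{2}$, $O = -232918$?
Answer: $\frac{178756320978}{235} \approx 7.6067 \cdot 10^{8}$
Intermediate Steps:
$U = 74529$ ($U = \left(-273\right)^{2} = 74529$)
$p = 760583978$ ($p = \left(-232918 + 74529\right) \left(3529 - 8331\right) = \left(-158389\right) \left(-4802\right) = 760583978$)
$p + \left(\left(-42574 - \left(13745 + 14 \cdot \frac{73}{235}\right)\right) + 137541\right) = 760583978 + \left(\left(-42574 - \left(13745 + 14 \cdot \frac{73}{235}\right)\right) + 137541\right) = 760583978 + \left(\left(-42574 - \left(13745 + 14 \cdot 73 \cdot \frac{1}{235}\right)\right) + 137541\right) = 760583978 + \left(\left(-42574 - \frac{3231097}{235}\right) + 137541\right) = 760583978 + \left(- \frac{13235987}{235} + 137541\right) = 760583978 + \frac{19086148}{235} = \frac{178756320978}{235}$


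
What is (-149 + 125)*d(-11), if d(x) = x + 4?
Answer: 168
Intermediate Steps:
d(x) = 4 + x
(-149 + 125)*d(-11) = (-149 + 125)*(4 - 11) = -24*(-7) = 168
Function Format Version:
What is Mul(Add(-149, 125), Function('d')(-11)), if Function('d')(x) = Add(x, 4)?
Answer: 168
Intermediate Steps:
Function('d')(x) = Add(4, x)
Mul(Add(-149, 125), Function('d')(-11)) = Mul(Add(-149, 125), Add(4, -11)) = Mul(-24, -7) = 168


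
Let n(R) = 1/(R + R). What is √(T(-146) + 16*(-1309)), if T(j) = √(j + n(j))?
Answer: √(-446442304 + 438*I*√345801)/146 ≈ 0.041747 + 144.72*I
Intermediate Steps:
n(R) = 1/(2*R)
T(j) = √(j + 1/(2*j))
√(T(-146) + 16*(-1309)) = √(√(2/(-146) + 4*(-146))/2 + 16*(-1309)) = √(√(2*(-1/146) - 584)/2 - 20944) = √(√(-1/73 - 584)/2 - 20944) = √(√(-42633/73)/2 - 20944) = √((3*I*√345801/73)/2 - 20944) = √(3*I*√345801/146 - 20944) = √(-20944 + 3*I*√345801/146)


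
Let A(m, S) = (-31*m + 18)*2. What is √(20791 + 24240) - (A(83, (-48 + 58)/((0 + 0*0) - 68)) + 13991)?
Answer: -8881 + 7*√919 ≈ -8668.8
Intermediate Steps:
A(m, S) = 36 - 62*m (A(m, S) = (18 - 31*m)*2 = 36 - 62*m)
√(20791 + 24240) - (A(83, (-48 + 58)/((0 + 0*0) - 68)) + 13991) = √(20791 + 24240) - ((36 - 62*83) + 13991) = √45031 - ((36 - 5146) + 13991) = 7*√919 - (-5110 + 13991) = 7*√919 - 1*8881 = 7*√919 - 8881 = -8881 + 7*√919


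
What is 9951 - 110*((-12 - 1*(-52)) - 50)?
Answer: 11051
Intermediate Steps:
9951 - 110*((-12 - 1*(-52)) - 50) = 9951 - 110*((-12 + 52) - 50) = 9951 - 110*(40 - 50) = 9951 - 110*(-10) = 9951 + 1100 = 11051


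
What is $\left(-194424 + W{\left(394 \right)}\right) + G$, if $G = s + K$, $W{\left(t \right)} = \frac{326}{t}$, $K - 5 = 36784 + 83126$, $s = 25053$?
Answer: $- \frac{9742669}{197} \approx -49455.0$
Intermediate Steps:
$K = 119915$ ($K = 5 + \left(36784 + 83126\right) = 5 + 119910 = 119915$)
$G = 144968$ ($G = 25053 + 119915 = 144968$)
$\left(-194424 + W{\left(394 \right)}\right) + G = \left(-194424 + \frac{326}{394}\right) + 144968 = \left(-194424 + 326 \cdot \frac{1}{394}\right) + 144968 = \left(-194424 + \frac{163}{197}\right) + 144968 = - \frac{38301365}{197} + 144968 = - \frac{9742669}{197}$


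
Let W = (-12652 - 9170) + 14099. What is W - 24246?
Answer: -31969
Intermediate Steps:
W = -7723 (W = -21822 + 14099 = -7723)
W - 24246 = -7723 - 24246 = -31969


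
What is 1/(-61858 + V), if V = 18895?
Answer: -1/42963 ≈ -2.3276e-5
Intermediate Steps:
1/(-61858 + V) = 1/(-61858 + 18895) = 1/(-42963) = -1/42963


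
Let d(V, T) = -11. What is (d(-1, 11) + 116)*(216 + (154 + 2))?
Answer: 39060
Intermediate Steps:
(d(-1, 11) + 116)*(216 + (154 + 2)) = (-11 + 116)*(216 + (154 + 2)) = 105*(216 + 156) = 105*372 = 39060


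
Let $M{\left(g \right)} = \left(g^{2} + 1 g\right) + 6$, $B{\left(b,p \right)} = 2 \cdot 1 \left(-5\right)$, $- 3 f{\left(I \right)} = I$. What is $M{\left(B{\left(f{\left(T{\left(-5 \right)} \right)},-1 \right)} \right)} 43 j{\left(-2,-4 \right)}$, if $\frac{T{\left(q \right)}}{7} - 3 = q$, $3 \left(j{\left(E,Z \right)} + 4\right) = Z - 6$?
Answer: $-30272$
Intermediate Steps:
$j{\left(E,Z \right)} = -6 + \frac{Z}{3}$ ($j{\left(E,Z \right)} = -4 + \frac{Z - 6}{3} = -4 + \frac{-6 + Z}{3} = -4 + \left(-2 + \frac{Z}{3}\right) = -6 + \frac{Z}{3}$)
$T{\left(q \right)} = 21 + 7 q$
$f{\left(I \right)} = - \frac{I}{3}$
$B{\left(b,p \right)} = -10$ ($B{\left(b,p \right)} = 2 \left(-5\right) = -10$)
$M{\left(g \right)} = 6 + g + g^{2}$ ($M{\left(g \right)} = \left(g^{2} + g\right) + 6 = \left(g + g^{2}\right) + 6 = 6 + g + g^{2}$)
$M{\left(B{\left(f{\left(T{\left(-5 \right)} \right)},-1 \right)} \right)} 43 j{\left(-2,-4 \right)} = \left(6 - 10 + \left(-10\right)^{2}\right) 43 \left(-6 + \frac{1}{3} \left(-4\right)\right) = \left(6 - 10 + 100\right) 43 \left(-6 - \frac{4}{3}\right) = 96 \cdot 43 \left(- \frac{22}{3}\right) = 4128 \left(- \frac{22}{3}\right) = -30272$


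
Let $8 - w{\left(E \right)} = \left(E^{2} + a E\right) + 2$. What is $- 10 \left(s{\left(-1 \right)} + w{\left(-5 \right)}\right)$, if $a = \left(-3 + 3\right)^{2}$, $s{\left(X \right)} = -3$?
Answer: $220$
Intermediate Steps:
$a = 0$ ($a = 0^{2} = 0$)
$w{\left(E \right)} = 6 - E^{2}$ ($w{\left(E \right)} = 8 - \left(\left(E^{2} + 0 E\right) + 2\right) = 8 - \left(\left(E^{2} + 0\right) + 2\right) = 8 - \left(E^{2} + 2\right) = 8 - \left(2 + E^{2}\right) = 6 - E^{2}$)
$- 10 \left(s{\left(-1 \right)} + w{\left(-5 \right)}\right) = - 10 \left(-3 + \left(6 - \left(-5\right)^{2}\right)\right) = - 10 \left(-3 + \left(6 - 25\right)\right) = - 10 \left(-3 - 19\right) = \left(-10\right) \left(-22\right) = 220$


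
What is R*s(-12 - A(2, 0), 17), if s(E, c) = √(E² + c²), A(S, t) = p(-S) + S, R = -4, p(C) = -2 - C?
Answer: -4*√485 ≈ -88.091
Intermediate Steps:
A(S, t) = -2 + 2*S (A(S, t) = (-2 - (-1)*S) + S = (-2 + S) + S = -2 + 2*S)
R*s(-12 - A(2, 0), 17) = -4*√((-12 - (-2 + 2*2))² + 17²) = -4*√((-12 - (-2 + 4))² + 289) = -4*√((-12 - 1*2)² + 289) = -4*√((-12 - 2)² + 289) = -4*√((-14)² + 289) = -4*√(196 + 289) = -4*√485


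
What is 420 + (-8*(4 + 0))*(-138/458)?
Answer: 98388/229 ≈ 429.64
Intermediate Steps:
420 + (-8*(4 + 0))*(-138/458) = 420 + (-8*4)*(-138*1/458) = 420 - 32*(-69/229) = 420 + 2208/229 = 98388/229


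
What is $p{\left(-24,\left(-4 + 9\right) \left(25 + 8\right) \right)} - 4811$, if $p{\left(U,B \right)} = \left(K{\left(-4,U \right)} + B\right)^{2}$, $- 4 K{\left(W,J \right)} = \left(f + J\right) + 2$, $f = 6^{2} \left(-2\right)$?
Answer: $\frac{122885}{4} \approx 30721.0$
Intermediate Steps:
$f = -72$ ($f = 36 \left(-2\right) = -72$)
$K{\left(W,J \right)} = \frac{35}{2} - \frac{J}{4}$ ($K{\left(W,J \right)} = - \frac{\left(-72 + J\right) + 2}{4} = - \frac{-70 + J}{4} = \frac{35}{2} - \frac{J}{4}$)
$p{\left(U,B \right)} = \left(\frac{35}{2} + B - \frac{U}{4}\right)^{2}$ ($p{\left(U,B \right)} = \left(\left(\frac{35}{2} - \frac{U}{4}\right) + B\right)^{2} = \left(\frac{35}{2} + B - \frac{U}{4}\right)^{2}$)
$p{\left(-24,\left(-4 + 9\right) \left(25 + 8\right) \right)} - 4811 = \frac{\left(70 - -24 + 4 \left(-4 + 9\right) \left(25 + 8\right)\right)^{2}}{16} - 4811 = \frac{\left(70 + 24 + 4 \cdot 5 \cdot 33\right)^{2}}{16} - 4811 = \frac{\left(70 + 24 + 4 \cdot 165\right)^{2}}{16} - 4811 = \frac{\left(70 + 24 + 660\right)^{2}}{16} - 4811 = \frac{754^{2}}{16} - 4811 = \frac{1}{16} \cdot 568516 - 4811 = \frac{142129}{4} - 4811 = \frac{122885}{4}$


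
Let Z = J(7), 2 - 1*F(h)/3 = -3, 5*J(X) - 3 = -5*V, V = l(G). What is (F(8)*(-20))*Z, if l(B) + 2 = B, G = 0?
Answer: -780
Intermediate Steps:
l(B) = -2 + B
V = -2 (V = -2 + 0 = -2)
J(X) = 13/5 (J(X) = ⅗ + (-5*(-2))/5 = ⅗ + (⅕)*10 = ⅗ + 2 = 13/5)
F(h) = 15 (F(h) = 6 - 3*(-3) = 6 + 9 = 15)
Z = 13/5 ≈ 2.6000
(F(8)*(-20))*Z = (15*(-20))*(13/5) = -300*13/5 = -780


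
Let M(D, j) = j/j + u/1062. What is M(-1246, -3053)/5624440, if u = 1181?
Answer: 2243/5973155280 ≈ 3.7551e-7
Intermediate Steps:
M(D, j) = 2243/1062 (M(D, j) = j/j + 1181/1062 = 1 + 1181*(1/1062) = 1 + 1181/1062 = 2243/1062)
M(-1246, -3053)/5624440 = (2243/1062)/5624440 = (2243/1062)*(1/5624440) = 2243/5973155280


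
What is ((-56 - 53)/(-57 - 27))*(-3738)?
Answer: -9701/2 ≈ -4850.5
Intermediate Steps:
((-56 - 53)/(-57 - 27))*(-3738) = -109/(-84)*(-3738) = -109*(-1/84)*(-3738) = (109/84)*(-3738) = -9701/2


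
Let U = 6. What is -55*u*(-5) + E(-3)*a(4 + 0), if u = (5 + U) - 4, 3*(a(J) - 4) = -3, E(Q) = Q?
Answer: 1916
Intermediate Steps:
a(J) = 3 (a(J) = 4 + (1/3)*(-3) = 4 - 1 = 3)
u = 7 (u = (5 + 6) - 4 = 11 - 4 = 7)
-55*u*(-5) + E(-3)*a(4 + 0) = -385*(-5) - 3*3 = -55*(-35) - 9 = 1925 - 9 = 1916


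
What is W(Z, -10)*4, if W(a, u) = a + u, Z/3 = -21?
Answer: -292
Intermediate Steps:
Z = -63 (Z = 3*(-21) = -63)
W(Z, -10)*4 = (-63 - 10)*4 = -73*4 = -292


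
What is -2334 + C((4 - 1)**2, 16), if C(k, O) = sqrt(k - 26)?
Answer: -2334 + I*sqrt(17) ≈ -2334.0 + 4.1231*I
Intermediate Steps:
C(k, O) = sqrt(-26 + k)
-2334 + C((4 - 1)**2, 16) = -2334 + sqrt(-26 + (4 - 1)**2) = -2334 + sqrt(-26 + 3**2) = -2334 + sqrt(-26 + 9) = -2334 + sqrt(-17) = -2334 + I*sqrt(17)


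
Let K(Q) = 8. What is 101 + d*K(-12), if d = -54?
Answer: -331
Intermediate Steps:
101 + d*K(-12) = 101 - 54*8 = 101 - 432 = -331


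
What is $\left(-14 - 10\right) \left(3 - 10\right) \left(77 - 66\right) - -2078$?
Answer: $3926$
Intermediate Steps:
$\left(-14 - 10\right) \left(3 - 10\right) \left(77 - 66\right) - -2078 = - 24 \left(3 - 10\right) 11 + 2078 = \left(-24\right) \left(-7\right) 11 + 2078 = 168 \cdot 11 + 2078 = 1848 + 2078 = 3926$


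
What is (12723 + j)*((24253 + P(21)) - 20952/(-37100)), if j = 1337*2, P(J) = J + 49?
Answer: 3473579567011/9275 ≈ 3.7451e+8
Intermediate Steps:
P(J) = 49 + J
j = 2674
(12723 + j)*((24253 + P(21)) - 20952/(-37100)) = (12723 + 2674)*((24253 + (49 + 21)) - 20952/(-37100)) = 15397*((24253 + 70) - 20952*(-1/37100)) = 15397*(24323 + 5238/9275) = 15397*(225601063/9275) = 3473579567011/9275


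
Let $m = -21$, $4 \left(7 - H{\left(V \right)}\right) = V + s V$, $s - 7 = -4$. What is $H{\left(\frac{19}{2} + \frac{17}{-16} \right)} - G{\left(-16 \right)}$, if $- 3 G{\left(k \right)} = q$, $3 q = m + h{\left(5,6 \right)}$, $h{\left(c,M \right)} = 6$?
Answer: $- \frac{149}{48} \approx -3.1042$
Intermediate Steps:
$s = 3$ ($s = 7 - 4 = 3$)
$H{\left(V \right)} = 7 - V$ ($H{\left(V \right)} = 7 - \frac{V + 3 V}{4} = 7 - \frac{4 V}{4} = 7 - V$)
$q = -5$ ($q = \frac{-21 + 6}{3} = \frac{1}{3} \left(-15\right) = -5$)
$G{\left(k \right)} = \frac{5}{3}$ ($G{\left(k \right)} = \left(- \frac{1}{3}\right) \left(-5\right) = \frac{5}{3}$)
$H{\left(\frac{19}{2} + \frac{17}{-16} \right)} - G{\left(-16 \right)} = \left(7 - \left(\frac{19}{2} + \frac{17}{-16}\right)\right) - \frac{5}{3} = \left(7 - \left(19 \cdot \frac{1}{2} + 17 \left(- \frac{1}{16}\right)\right)\right) - \frac{5}{3} = \left(7 - \left(\frac{19}{2} - \frac{17}{16}\right)\right) - \frac{5}{3} = \left(7 - \frac{135}{16}\right) - \frac{5}{3} = - \frac{23}{16} - \frac{5}{3} = - \frac{149}{48}$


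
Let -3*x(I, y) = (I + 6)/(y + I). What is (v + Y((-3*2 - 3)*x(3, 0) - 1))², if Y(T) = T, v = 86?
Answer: 8836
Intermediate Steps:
x(I, y) = -(6 + I)/(3*(I + y)) (x(I, y) = -(I + 6)/(3*(y + I)) = -(6 + I)/(3*(I + y)))
(v + Y((-3*2 - 3)*x(3, 0) - 1))² = (86 + ((-3*2 - 3)*((-2 - ⅓*3)/(3 + 0)) - 1))² = (86 + ((-6 - 3)*((-2 - 1)/3) - 1))² = (86 + (-3*(-3) - 1))² = (86 + (-9*(-1) - 1))² = (86 + (9 - 1))² = (86 + 8)² = 94² = 8836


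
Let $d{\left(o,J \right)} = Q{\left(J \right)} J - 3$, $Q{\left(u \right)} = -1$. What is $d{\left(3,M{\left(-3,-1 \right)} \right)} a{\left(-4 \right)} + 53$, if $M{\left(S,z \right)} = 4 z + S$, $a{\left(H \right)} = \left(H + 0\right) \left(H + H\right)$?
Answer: $181$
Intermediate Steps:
$a{\left(H \right)} = 2 H^{2}$ ($a{\left(H \right)} = H 2 H = 2 H^{2}$)
$M{\left(S,z \right)} = S + 4 z$
$d{\left(o,J \right)} = -3 - J$ ($d{\left(o,J \right)} = - J - 3 = -3 - J$)
$d{\left(3,M{\left(-3,-1 \right)} \right)} a{\left(-4 \right)} + 53 = \left(-3 - \left(-3 + 4 \left(-1\right)\right)\right) 2 \left(-4\right)^{2} + 53 = \left(-3 - \left(-3 - 4\right)\right) 2 \cdot 16 + 53 = \left(-3 - -7\right) 32 + 53 = \left(-3 + 7\right) 32 + 53 = 4 \cdot 32 + 53 = 128 + 53 = 181$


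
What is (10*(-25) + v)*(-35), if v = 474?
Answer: -7840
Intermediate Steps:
(10*(-25) + v)*(-35) = (10*(-25) + 474)*(-35) = (-250 + 474)*(-35) = 224*(-35) = -7840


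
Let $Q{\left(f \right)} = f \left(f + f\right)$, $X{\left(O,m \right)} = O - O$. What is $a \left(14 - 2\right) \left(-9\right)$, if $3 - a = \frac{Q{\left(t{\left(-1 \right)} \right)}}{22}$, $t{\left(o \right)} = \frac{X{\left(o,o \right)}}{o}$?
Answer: $-324$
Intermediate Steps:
$X{\left(O,m \right)} = 0$
$t{\left(o \right)} = 0$ ($t{\left(o \right)} = \frac{0}{o} = 0$)
$Q{\left(f \right)} = 2 f^{2}$ ($Q{\left(f \right)} = f 2 f = 2 f^{2}$)
$a = 3$ ($a = 3 - \frac{2 \cdot 0^{2}}{22} = 3 - 2 \cdot 0 \cdot \frac{1}{22} = 3 - 0 \cdot \frac{1}{22} = 3 - 0 = 3 + 0 = 3$)
$a \left(14 - 2\right) \left(-9\right) = 3 \left(14 - 2\right) \left(-9\right) = 3 \cdot 12 \left(-9\right) = 3 \left(-108\right) = -324$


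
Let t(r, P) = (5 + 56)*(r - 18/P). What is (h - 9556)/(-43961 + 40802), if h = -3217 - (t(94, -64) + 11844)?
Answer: 323927/33696 ≈ 9.6132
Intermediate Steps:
t(r, P) = -1098/P + 61*r (t(r, P) = 61*(r - 18/P) = -1098/P + 61*r)
h = -665989/32 (h = -3217 - ((-1098/(-64) + 61*94) + 11844) = -3217 - ((-1098*(-1/64) + 5734) + 11844) = -3217 - ((549/32 + 5734) + 11844) = -3217 - (184037/32 + 11844) = -3217 - 1*563045/32 = -3217 - 563045/32 = -665989/32 ≈ -20812.)
(h - 9556)/(-43961 + 40802) = (-665989/32 - 9556)/(-43961 + 40802) = -971781/32/(-3159) = -971781/32*(-1/3159) = 323927/33696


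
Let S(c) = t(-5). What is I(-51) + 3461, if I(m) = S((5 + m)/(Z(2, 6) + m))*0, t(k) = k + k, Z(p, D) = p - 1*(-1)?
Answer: 3461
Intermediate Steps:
Z(p, D) = 1 + p (Z(p, D) = p + 1 = 1 + p)
t(k) = 2*k
S(c) = -10 (S(c) = 2*(-5) = -10)
I(m) = 0 (I(m) = -10*0 = 0)
I(-51) + 3461 = 0 + 3461 = 3461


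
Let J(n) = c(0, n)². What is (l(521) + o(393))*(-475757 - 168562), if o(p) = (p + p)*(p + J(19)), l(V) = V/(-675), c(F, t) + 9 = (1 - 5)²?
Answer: -16788274133189/75 ≈ -2.2384e+11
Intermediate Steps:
c(F, t) = 7 (c(F, t) = -9 + (1 - 5)² = -9 + (-4)² = -9 + 16 = 7)
l(V) = -V/675 (l(V) = V*(-1/675) = -V/675)
J(n) = 49 (J(n) = 7² = 49)
o(p) = 2*p*(49 + p) (o(p) = (p + p)*(p + 49) = (2*p)*(49 + p) = 2*p*(49 + p))
(l(521) + o(393))*(-475757 - 168562) = (-1/675*521 + 2*393*(49 + 393))*(-475757 - 168562) = (-521/675 + 2*393*442)*(-644319) = (-521/675 + 347412)*(-644319) = (234502579/675)*(-644319) = -16788274133189/75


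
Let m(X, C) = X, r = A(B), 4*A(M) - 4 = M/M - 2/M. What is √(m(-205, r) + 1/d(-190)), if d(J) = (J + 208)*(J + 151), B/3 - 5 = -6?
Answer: I*√11225058/234 ≈ 14.318*I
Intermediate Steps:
B = -3 (B = 15 + 3*(-6) = 15 - 18 = -3)
A(M) = 5/4 - 1/(2*M) (A(M) = 1 + (M/M - 2/M)/4 = 1 + (1 - 2/M)/4 = 1 + (¼ - 1/(2*M)) = 5/4 - 1/(2*M))
d(J) = (151 + J)*(208 + J) (d(J) = (208 + J)*(151 + J) = (151 + J)*(208 + J))
r = 17/12 (r = (¼)*(-2 + 5*(-3))/(-3) = (¼)*(-⅓)*(-2 - 15) = (¼)*(-⅓)*(-17) = 17/12 ≈ 1.4167)
√(m(-205, r) + 1/d(-190)) = √(-205 + 1/(31408 + (-190)² + 359*(-190))) = √(-205 + 1/(31408 + 36100 - 68210)) = √(-205 + 1/(-702)) = √(-205 - 1/702) = √(-143911/702) = I*√11225058/234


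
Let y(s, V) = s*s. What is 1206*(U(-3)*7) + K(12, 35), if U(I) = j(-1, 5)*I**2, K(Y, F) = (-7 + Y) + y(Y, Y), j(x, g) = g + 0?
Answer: 380039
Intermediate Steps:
j(x, g) = g
y(s, V) = s**2
K(Y, F) = -7 + Y + Y**2 (K(Y, F) = (-7 + Y) + Y**2 = -7 + Y + Y**2)
U(I) = 5*I**2
1206*(U(-3)*7) + K(12, 35) = 1206*((5*(-3)**2)*7) + (-7 + 12 + 12**2) = 1206*((5*9)*7) + (-7 + 12 + 144) = 1206*(45*7) + 149 = 1206*315 + 149 = 379890 + 149 = 380039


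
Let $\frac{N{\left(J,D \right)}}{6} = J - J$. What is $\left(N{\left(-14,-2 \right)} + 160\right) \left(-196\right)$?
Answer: $-31360$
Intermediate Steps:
$N{\left(J,D \right)} = 0$ ($N{\left(J,D \right)} = 6 \left(J - J\right) = 6 \cdot 0 = 0$)
$\left(N{\left(-14,-2 \right)} + 160\right) \left(-196\right) = \left(0 + 160\right) \left(-196\right) = 160 \left(-196\right) = -31360$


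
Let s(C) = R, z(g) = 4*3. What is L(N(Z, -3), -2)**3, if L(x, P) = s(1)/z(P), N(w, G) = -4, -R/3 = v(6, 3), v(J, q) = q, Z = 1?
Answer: -27/64 ≈ -0.42188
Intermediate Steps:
z(g) = 12
R = -9 (R = -3*3 = -9)
s(C) = -9
L(x, P) = -3/4 (L(x, P) = -9/12 = -9*1/12 = -3/4)
L(N(Z, -3), -2)**3 = (-3/4)**3 = -27/64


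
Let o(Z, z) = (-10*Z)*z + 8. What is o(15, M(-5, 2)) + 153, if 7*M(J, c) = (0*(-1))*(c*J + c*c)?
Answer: 161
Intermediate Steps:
M(J, c) = 0 (M(J, c) = ((0*(-1))*(c*J + c*c))/7 = (0*(J*c + c²))/7 = (0*(c² + J*c))/7 = (⅐)*0 = 0)
o(Z, z) = 8 - 10*Z*z (o(Z, z) = -10*Z*z + 8 = 8 - 10*Z*z)
o(15, M(-5, 2)) + 153 = (8 - 10*15*0) + 153 = (8 + 0) + 153 = 8 + 153 = 161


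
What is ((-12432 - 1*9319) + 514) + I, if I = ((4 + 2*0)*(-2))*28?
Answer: -21461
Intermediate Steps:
I = -224 (I = ((4 + 0)*(-2))*28 = (4*(-2))*28 = -8*28 = -224)
((-12432 - 1*9319) + 514) + I = ((-12432 - 1*9319) + 514) - 224 = ((-12432 - 9319) + 514) - 224 = (-21751 + 514) - 224 = -21237 - 224 = -21461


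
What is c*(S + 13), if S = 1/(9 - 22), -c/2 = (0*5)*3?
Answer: 0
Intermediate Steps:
c = 0 (c = -2*0*5*3 = -0*3 = -2*0 = 0)
S = -1/13 (S = 1/(-13) = -1/13 ≈ -0.076923)
c*(S + 13) = 0*(-1/13 + 13) = 0*(168/13) = 0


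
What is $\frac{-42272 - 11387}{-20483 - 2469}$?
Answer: $\frac{53659}{22952} \approx 2.3379$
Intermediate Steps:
$\frac{-42272 - 11387}{-20483 - 2469} = - \frac{53659}{-22952} = \left(-53659\right) \left(- \frac{1}{22952}\right) = \frac{53659}{22952}$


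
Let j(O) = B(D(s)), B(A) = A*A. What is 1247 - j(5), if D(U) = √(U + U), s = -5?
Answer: 1257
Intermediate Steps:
D(U) = √2*√U (D(U) = √(2*U) = √2*√U)
B(A) = A²
j(O) = -10 (j(O) = (√2*√(-5))² = (√2*(I*√5))² = (I*√10)² = -10)
1247 - j(5) = 1247 - 1*(-10) = 1247 + 10 = 1257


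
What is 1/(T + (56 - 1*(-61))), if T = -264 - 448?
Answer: -1/595 ≈ -0.0016807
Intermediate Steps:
T = -712
1/(T + (56 - 1*(-61))) = 1/(-712 + (56 - 1*(-61))) = 1/(-712 + (56 + 61)) = 1/(-712 + 117) = 1/(-595) = -1/595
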